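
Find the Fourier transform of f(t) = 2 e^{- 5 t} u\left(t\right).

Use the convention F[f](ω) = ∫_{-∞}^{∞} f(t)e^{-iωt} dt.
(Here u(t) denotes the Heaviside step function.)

F(ω) = \frac{2}{i \omega + 5}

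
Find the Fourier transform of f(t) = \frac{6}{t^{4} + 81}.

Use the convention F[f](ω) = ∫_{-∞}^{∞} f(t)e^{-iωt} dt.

F(ω) = \frac{2 \pi e^{- \frac{3 \sqrt{2} \left|{\omega}\right|}{2}} \sin{\left(\frac{3 \sqrt{2} \left|{\omega}\right|}{2} + \frac{\pi}{4} \right)}}{9}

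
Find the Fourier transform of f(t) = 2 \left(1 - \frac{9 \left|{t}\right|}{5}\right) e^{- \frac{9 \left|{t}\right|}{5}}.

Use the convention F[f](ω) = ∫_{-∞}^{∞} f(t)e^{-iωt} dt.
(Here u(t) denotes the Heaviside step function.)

F(ω) = \frac{9000 \omega^{2}}{\left(25 \omega^{2} + 81\right)^{2}}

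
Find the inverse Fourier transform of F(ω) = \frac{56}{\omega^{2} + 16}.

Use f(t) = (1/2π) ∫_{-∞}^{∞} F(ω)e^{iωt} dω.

f(t) = 7 e^{- 4 \left|{t}\right|}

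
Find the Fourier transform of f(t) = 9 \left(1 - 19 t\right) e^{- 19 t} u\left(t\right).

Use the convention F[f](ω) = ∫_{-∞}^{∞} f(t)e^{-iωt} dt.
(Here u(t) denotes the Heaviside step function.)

F(ω) = \frac{9 i \omega}{- \omega^{2} + 38 i \omega + 361}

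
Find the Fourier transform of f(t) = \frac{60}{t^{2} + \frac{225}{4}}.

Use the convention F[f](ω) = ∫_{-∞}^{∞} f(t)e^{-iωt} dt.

F(ω) = 8 \pi e^{- \frac{15 \left|{\omega}\right|}{2}}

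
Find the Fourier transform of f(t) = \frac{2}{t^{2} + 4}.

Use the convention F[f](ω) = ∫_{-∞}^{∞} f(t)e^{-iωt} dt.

F(ω) = \pi e^{- 2 \left|{\omega}\right|}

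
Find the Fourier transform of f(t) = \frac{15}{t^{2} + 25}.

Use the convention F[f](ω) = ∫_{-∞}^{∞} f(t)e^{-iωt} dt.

F(ω) = 3 \pi e^{- 5 \left|{\omega}\right|}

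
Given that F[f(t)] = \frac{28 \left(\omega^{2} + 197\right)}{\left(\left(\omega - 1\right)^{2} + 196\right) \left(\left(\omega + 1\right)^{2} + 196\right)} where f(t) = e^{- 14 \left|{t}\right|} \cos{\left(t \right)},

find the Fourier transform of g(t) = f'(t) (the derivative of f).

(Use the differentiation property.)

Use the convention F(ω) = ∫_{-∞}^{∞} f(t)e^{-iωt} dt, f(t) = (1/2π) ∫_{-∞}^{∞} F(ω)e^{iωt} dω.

F[g](ω) = \frac{28 i \omega \left(\omega^{2} + 197\right)}{\omega^{4} + 390 \omega^{2} + 38809}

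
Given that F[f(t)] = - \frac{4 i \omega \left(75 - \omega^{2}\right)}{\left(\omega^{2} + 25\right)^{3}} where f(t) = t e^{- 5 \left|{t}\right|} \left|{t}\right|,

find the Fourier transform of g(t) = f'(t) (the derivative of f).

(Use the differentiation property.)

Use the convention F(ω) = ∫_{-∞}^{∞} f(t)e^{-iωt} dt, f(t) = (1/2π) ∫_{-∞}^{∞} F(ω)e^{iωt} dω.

F[g](ω) = \frac{4 \omega^{2} \left(75 - \omega^{2}\right)}{\left(\omega^{2} + 25\right)^{3}}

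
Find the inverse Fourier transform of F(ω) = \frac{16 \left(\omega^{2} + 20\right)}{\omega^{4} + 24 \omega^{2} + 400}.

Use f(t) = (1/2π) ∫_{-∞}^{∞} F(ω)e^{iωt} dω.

f(t) = 2 e^{- 4 \left|{t}\right|} \cos{\left(2 \left|{t}\right| \right)}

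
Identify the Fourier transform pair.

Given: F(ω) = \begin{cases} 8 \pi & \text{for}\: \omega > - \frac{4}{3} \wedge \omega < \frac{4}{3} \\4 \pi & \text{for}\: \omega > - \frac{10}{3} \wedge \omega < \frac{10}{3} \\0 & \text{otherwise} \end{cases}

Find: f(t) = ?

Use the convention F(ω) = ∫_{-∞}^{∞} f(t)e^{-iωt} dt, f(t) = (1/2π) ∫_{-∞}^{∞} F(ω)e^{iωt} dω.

f(t) = \frac{8 \sin{\left(\frac{7 t}{3} \right)} \cos{\left(t \right)}}{t}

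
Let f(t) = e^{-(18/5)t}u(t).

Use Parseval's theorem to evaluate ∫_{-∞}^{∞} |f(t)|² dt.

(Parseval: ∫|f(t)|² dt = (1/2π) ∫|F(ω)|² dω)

∫|f(t)|² dt = \frac{5}{36}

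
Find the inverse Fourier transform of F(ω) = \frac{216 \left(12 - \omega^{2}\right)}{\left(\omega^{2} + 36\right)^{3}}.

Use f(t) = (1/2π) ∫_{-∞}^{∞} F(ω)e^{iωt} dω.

f(t) = 3 t^{2} e^{- 6 \left|{t}\right|}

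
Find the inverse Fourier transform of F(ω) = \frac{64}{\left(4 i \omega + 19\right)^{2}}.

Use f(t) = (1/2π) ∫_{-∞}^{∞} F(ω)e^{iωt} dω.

f(t) = 4 t e^{- \frac{19 t}{4}} u\left(t\right)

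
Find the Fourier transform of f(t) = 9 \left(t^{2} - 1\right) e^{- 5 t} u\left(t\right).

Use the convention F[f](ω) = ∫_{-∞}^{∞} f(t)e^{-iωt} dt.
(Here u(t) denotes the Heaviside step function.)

F(ω) = \frac{9 \left(2 i \omega - \left(i \omega + 5\right)^{3} + 10\right)}{\left(i \omega + 5\right)^{4}}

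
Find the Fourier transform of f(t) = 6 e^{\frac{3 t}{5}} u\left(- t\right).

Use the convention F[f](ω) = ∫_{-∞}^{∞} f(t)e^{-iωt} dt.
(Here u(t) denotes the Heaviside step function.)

F(ω) = - \frac{30}{5 i \omega - 3}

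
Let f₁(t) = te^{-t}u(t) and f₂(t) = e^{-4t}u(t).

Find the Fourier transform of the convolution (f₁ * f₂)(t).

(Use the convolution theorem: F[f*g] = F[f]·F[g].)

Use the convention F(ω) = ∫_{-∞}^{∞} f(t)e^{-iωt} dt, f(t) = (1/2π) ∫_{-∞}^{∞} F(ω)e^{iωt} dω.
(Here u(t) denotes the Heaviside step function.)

F[f₁*f₂](ω) = \frac{1}{\left(i \omega + 1\right)^{2} \left(i \omega + 4\right)}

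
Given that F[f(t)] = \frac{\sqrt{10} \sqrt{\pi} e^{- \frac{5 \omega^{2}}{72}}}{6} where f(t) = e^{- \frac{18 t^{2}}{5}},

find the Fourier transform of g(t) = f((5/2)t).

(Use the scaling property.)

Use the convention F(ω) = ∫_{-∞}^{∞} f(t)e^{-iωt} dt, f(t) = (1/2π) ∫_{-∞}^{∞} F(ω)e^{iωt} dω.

F[g](ω) = \frac{\sqrt{10} \sqrt{\pi} e^{- \frac{\omega^{2}}{90}}}{15}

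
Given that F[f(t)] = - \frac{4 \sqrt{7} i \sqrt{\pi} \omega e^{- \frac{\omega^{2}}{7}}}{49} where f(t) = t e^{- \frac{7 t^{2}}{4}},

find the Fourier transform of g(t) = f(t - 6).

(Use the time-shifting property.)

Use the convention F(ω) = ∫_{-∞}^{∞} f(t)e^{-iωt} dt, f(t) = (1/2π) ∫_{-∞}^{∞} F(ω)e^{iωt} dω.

F[g](ω) = - \frac{4 \sqrt{7} i \sqrt{\pi} \omega e^{- \frac{\omega \left(\omega + 42 i\right)}{7}}}{49}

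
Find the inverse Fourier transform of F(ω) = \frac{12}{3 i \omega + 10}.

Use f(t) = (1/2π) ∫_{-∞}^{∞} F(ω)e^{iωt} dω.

f(t) = 4 e^{- \frac{10 t}{3}} u\left(t\right)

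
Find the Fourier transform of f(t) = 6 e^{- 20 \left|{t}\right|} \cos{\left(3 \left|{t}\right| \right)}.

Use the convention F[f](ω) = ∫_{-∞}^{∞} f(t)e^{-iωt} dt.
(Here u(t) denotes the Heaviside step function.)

F(ω) = \frac{240 \left(\omega^{2} + 409\right)}{\omega^{4} + 782 \omega^{2} + 167281}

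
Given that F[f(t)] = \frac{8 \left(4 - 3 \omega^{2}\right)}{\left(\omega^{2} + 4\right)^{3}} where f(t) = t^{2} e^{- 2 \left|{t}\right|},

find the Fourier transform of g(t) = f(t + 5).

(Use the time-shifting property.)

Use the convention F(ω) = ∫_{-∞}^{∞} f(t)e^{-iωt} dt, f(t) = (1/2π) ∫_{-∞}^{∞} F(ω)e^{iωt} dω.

F[g](ω) = \frac{\left(32 - 24 \omega^{2}\right) e^{5 i \omega}}{\left(\omega^{2} + 4\right)^{3}}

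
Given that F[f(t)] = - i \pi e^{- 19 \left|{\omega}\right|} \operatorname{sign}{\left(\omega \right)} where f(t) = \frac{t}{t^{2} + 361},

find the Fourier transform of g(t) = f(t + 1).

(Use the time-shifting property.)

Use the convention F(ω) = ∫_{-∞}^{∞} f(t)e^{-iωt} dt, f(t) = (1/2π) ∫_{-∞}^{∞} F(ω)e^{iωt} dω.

F[g](ω) = - i \pi e^{i \omega} e^{- 19 \left|{\omega}\right|} \operatorname{sign}{\left(\omega \right)}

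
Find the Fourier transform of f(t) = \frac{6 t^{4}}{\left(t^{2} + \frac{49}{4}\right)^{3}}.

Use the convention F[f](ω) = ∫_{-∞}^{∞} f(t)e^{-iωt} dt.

F(ω) = \frac{3 \pi \left(49 \omega^{2} - 70 \left|{\omega}\right| + 12\right) e^{- \frac{7 \left|{\omega}\right|}{2}}}{56}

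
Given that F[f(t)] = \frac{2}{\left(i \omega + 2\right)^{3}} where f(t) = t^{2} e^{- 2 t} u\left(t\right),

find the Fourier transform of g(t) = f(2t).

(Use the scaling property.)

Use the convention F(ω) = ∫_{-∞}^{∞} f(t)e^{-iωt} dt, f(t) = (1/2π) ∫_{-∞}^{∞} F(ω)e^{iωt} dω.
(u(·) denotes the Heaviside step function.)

F[g](ω) = \frac{8}{\left(i \omega + 4\right)^{3}}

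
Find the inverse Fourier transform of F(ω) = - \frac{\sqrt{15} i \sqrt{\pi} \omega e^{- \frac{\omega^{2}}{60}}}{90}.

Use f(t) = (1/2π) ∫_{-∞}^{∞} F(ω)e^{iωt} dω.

f(t) = 5 t e^{- 15 t^{2}}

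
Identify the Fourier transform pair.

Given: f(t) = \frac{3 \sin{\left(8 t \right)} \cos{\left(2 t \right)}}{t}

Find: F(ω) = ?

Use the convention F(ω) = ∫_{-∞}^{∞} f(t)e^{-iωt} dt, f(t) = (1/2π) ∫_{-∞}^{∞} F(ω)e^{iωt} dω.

F(ω) = \begin{cases} 3 \pi & \text{for}\: \omega > -6 \wedge \omega < 6 \\\frac{3 \pi}{2} & \text{for}\: \omega > -10 \wedge \omega < 10 \\0 & \text{otherwise} \end{cases}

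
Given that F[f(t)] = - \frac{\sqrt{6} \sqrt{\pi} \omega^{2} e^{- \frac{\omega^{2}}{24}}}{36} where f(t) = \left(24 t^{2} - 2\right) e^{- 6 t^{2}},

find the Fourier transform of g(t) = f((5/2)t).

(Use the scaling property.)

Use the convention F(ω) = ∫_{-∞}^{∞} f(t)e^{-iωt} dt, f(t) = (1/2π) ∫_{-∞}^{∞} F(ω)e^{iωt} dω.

F[g](ω) = - \frac{2 \sqrt{6} \sqrt{\pi} \omega^{2} e^{- \frac{\omega^{2}}{150}}}{1125}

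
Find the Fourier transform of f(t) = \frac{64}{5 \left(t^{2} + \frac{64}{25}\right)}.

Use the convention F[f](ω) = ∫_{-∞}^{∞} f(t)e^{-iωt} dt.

F(ω) = 8 \pi e^{- \frac{8 \left|{\omega}\right|}{5}}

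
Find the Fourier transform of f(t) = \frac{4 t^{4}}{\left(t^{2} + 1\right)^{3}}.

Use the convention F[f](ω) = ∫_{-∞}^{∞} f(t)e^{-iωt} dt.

F(ω) = \frac{\pi \left(\omega^{2} - 5 \left|{\omega}\right| + 3\right) e^{- \left|{\omega}\right|}}{2}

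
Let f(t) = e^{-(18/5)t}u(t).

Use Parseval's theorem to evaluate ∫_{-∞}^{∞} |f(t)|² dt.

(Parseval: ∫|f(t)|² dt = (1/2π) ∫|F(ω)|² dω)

∫|f(t)|² dt = \frac{5}{36}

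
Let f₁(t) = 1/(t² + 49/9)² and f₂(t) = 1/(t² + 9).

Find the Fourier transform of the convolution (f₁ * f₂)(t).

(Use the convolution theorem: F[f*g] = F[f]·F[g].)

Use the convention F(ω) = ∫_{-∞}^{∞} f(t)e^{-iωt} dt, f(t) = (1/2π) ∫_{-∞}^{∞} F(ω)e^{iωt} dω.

F[f₁*f₂](ω) = \frac{3 \pi^{2} \left(7 \left|{\omega}\right| + 3\right) e^{- \frac{16 \left|{\omega}\right|}{3}}}{686}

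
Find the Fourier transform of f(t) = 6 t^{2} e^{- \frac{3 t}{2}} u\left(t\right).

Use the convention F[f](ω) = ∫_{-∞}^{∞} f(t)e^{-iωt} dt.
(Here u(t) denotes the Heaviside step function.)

F(ω) = \frac{96}{\left(2 i \omega + 3\right)^{3}}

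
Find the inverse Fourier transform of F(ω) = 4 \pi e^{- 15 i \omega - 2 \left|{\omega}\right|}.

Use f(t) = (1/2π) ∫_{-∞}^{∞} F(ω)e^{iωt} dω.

f(t) = \frac{8}{\left(t - 15\right)^{2} + 4}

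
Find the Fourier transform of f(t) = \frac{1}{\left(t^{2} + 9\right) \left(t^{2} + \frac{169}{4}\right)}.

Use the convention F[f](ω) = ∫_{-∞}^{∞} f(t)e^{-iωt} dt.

F(ω) = \frac{4 \pi e^{- 3 \left|{\omega}\right|}}{399} - \frac{8 \pi e^{- \frac{13 \left|{\omega}\right|}{2}}}{1729}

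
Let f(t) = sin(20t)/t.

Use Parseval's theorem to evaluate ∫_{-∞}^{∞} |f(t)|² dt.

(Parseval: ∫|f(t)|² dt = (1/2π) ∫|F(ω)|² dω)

∫|f(t)|² dt = 20 \pi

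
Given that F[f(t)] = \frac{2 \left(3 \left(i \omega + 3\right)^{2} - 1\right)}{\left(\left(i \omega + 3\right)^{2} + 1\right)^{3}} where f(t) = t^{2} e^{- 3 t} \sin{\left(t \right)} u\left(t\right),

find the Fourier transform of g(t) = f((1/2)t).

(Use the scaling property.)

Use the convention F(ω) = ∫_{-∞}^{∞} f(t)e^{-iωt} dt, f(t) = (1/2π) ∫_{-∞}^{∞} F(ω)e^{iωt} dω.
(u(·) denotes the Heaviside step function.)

F[g](ω) = \frac{4 \left(3 \left(2 i \omega + 3\right)^{2} - 1\right)}{\left(\left(2 i \omega + 3\right)^{2} + 1\right)^{3}}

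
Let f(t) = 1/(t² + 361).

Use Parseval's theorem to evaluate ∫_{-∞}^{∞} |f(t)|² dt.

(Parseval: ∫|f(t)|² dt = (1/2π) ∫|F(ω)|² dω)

∫|f(t)|² dt = \frac{\pi}{13718}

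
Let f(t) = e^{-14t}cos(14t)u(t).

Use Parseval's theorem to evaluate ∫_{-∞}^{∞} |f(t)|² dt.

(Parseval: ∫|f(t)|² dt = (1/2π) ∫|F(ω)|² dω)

∫|f(t)|² dt = \frac{3}{112}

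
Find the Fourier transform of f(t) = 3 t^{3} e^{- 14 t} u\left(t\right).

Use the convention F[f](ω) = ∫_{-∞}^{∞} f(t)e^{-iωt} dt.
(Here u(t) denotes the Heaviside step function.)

F(ω) = \frac{18}{\left(i \omega + 14\right)^{4}}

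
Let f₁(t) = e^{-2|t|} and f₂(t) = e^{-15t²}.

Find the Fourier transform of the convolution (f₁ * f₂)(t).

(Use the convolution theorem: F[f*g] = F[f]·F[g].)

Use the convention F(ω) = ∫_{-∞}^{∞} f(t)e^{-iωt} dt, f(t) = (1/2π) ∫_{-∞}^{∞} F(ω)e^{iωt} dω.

F[f₁*f₂](ω) = \frac{4 \sqrt{15} \sqrt{\pi} e^{- \frac{\omega^{2}}{60}}}{15 \left(\omega^{2} + 4\right)}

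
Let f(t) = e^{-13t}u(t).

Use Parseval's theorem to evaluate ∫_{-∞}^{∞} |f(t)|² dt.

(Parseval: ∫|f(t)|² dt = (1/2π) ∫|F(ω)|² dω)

∫|f(t)|² dt = \frac{1}{26}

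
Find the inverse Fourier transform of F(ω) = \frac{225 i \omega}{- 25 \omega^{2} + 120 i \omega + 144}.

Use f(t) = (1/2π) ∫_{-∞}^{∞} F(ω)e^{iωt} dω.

f(t) = 9 \left(1 - \frac{12 t}{5}\right) e^{- \frac{12 t}{5}} u\left(t\right)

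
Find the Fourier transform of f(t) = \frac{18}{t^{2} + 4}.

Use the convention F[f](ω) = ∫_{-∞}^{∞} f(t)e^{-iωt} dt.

F(ω) = 9 \pi e^{- 2 \left|{\omega}\right|}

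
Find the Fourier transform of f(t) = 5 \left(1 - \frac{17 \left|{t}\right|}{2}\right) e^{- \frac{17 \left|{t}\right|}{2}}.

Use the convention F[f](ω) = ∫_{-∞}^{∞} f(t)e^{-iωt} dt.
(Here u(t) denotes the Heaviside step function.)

F(ω) = \frac{2720 \omega^{2}}{\left(4 \omega^{2} + 289\right)^{2}}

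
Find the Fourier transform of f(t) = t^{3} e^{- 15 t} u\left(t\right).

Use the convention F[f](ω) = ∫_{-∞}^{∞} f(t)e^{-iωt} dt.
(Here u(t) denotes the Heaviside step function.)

F(ω) = \frac{6}{\left(i \omega + 15\right)^{4}}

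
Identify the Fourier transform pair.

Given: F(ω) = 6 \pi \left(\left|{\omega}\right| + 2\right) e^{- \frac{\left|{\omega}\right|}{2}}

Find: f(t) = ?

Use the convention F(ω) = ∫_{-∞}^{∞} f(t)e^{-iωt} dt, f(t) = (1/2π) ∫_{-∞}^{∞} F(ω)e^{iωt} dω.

f(t) = \frac{3}{\left(t^{2} + \frac{1}{4}\right)^{2}}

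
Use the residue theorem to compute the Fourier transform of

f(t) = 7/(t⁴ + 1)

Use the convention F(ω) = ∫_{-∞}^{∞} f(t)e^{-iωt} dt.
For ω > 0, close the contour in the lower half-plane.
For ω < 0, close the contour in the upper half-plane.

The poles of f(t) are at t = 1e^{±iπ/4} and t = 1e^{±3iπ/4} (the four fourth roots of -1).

Let g(z) = f(z)e^{-iωz}; for large |z| the factor e^{-iωz} decays in the lower half-plane when ω > 0 and in the upper half-plane when ω < 0.

Case ω > 0 (lower half-plane, clockwise contour ⇒ F(ω) = -2πi·ΣRes):
  Res_{z = - \frac{\sqrt{2}}{2} - \frac{\sqrt{2} i}{2}} g(z) = \frac{7 \sqrt{2} i \left(1 - i\right) e^{\frac{\sqrt{2} \omega \left(-1 + i\right)}{2}}}{8}
  Res_{z = \frac{\sqrt{2}}{2} - \frac{\sqrt{2} i}{2}} g(z) = \frac{7 \sqrt{2} i \left(1 + i\right) e^{- \frac{\sqrt{2} \omega \left(1 + i\right)}{2}}}{8}
  F(ω) = -2πi·ΣRes = \frac{7 \sqrt{2} \pi \left(1 - i\right) \left(e^{\sqrt{2} i \omega} + i\right) e^{- \frac{\sqrt{2} \omega \left(1 + i\right)}{2}}}{4} = 7 \pi e^{- \frac{\sqrt{2} \omega}{2}} \sin{\left(\frac{\sqrt{2} \omega}{2} + \frac{\pi}{4} \right)}

Case ω < 0 (upper half-plane, counterclockwise contour ⇒ F(ω) = +2πi·ΣRes):
  Res_{z = \frac{\sqrt{2}}{2} + \frac{\sqrt{2} i}{2}} g(z) = \frac{7 \sqrt{2} i \left(-1 + i\right) e^{\frac{\sqrt{2} \omega \left(1 - i\right)}{2}}}{8}
  Res_{z = - \frac{\sqrt{2}}{2} + \frac{\sqrt{2} i}{2}} g(z) = \frac{7 \sqrt{2} \left(1 - i\right) e^{\frac{\sqrt{2} \omega \left(1 + i\right)}{2}}}{8}
  F(ω) = 2πi·ΣRes = - \frac{7 \sqrt{2} i \pi \left(i \left(1 - i\right) e^{\frac{\sqrt{2} \omega \left(1 - i\right)}{2}} - \left(1 - i\right) e^{\frac{\sqrt{2} \omega \left(1 + i\right)}{2}}\right)}{4} = 7 \pi e^{\frac{\sqrt{2} \omega}{2}} \cos{\left(\frac{\sqrt{2} \omega}{2} + \frac{\pi}{4} \right)}

Both cases combine into a single formula in |ω|:

F(ω) = 7 \pi e^{- \frac{\sqrt{2} \left|{\omega}\right|}{2}} \sin{\left(\frac{\sqrt{2} \left|{\omega}\right|}{2} + \frac{\pi}{4} \right)}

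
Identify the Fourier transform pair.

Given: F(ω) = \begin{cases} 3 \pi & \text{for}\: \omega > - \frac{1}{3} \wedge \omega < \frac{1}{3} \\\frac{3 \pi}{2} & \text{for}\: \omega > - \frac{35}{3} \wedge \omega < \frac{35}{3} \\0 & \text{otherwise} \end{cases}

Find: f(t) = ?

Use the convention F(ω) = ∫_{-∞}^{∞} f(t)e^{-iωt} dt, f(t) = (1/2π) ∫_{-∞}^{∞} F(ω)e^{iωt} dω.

f(t) = \frac{3 \sin{\left(6 t \right)} \cos{\left(\frac{17 t}{3} \right)}}{t}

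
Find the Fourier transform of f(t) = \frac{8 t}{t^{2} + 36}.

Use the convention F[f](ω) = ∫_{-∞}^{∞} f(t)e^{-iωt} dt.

F(ω) = - 8 i \pi e^{- 6 \left|{\omega}\right|} \operatorname{sign}{\left(\omega \right)}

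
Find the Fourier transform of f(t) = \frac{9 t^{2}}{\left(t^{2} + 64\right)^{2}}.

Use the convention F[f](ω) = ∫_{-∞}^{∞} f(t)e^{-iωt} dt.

F(ω) = \frac{9 \pi \left(1 - 8 \left|{\omega}\right|\right) e^{- 8 \left|{\omega}\right|}}{16}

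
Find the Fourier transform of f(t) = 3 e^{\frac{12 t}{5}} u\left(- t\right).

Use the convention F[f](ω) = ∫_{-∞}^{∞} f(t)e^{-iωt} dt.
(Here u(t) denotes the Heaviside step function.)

F(ω) = - \frac{15}{5 i \omega - 12}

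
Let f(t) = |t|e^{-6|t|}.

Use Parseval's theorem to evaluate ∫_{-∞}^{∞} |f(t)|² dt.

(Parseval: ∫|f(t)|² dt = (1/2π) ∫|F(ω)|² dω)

∫|f(t)|² dt = \frac{1}{432}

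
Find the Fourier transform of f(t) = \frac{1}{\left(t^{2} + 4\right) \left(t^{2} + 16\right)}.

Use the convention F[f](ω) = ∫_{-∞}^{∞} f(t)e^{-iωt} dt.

F(ω) = \frac{\pi \left(2 e^{2 \left|{\omega}\right|} - 1\right) e^{- 4 \left|{\omega}\right|}}{48}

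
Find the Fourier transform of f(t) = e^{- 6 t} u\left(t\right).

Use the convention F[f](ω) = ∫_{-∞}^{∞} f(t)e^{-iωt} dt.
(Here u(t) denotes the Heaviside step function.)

F(ω) = \frac{1}{i \omega + 6}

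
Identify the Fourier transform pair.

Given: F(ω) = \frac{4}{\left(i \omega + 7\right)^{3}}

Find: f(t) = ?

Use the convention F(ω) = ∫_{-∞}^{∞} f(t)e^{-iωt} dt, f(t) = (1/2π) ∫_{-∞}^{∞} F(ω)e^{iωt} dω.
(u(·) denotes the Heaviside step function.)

f(t) = 2 t^{2} e^{- 7 t} u\left(t\right)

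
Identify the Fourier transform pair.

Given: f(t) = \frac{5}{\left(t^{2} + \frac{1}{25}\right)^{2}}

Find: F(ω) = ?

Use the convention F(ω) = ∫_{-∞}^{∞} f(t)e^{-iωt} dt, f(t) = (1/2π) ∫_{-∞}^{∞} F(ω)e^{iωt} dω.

F(ω) = \frac{125 \pi \left(\left|{\omega}\right| + 5\right) e^{- \frac{\left|{\omega}\right|}{5}}}{2}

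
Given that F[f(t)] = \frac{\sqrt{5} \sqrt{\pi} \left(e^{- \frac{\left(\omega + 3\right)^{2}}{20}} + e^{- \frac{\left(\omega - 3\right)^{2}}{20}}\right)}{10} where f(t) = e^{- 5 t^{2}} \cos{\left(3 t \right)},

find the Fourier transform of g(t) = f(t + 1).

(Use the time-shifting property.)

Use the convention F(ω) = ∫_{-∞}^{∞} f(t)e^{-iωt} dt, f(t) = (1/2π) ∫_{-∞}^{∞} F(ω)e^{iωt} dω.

F[g](ω) = \frac{\sqrt{5} \sqrt{\pi} \left(e^{\frac{3 \omega}{5}} + 1\right) e^{- \frac{\omega^{2}}{20} - \frac{3 \omega}{10} + i \omega - \frac{9}{20}}}{10}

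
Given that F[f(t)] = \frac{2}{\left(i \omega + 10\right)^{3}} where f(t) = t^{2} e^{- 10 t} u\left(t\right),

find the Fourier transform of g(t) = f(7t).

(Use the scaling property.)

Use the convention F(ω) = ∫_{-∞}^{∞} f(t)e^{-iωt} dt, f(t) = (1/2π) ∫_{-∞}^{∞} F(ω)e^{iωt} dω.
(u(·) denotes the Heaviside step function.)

F[g](ω) = \frac{98}{\left(i \omega + 70\right)^{3}}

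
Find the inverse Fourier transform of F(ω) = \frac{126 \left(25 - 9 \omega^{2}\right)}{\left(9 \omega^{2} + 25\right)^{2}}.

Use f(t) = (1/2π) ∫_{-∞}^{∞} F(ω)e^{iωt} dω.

f(t) = 7 e^{- \frac{5 \left|{t}\right|}{3}} \left|{t}\right|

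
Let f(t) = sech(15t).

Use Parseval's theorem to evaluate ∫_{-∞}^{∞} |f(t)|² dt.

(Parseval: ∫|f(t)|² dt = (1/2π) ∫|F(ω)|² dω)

∫|f(t)|² dt = \frac{2}{15}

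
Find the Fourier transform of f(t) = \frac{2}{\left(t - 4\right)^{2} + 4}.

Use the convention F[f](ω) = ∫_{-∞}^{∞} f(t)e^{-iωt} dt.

F(ω) = \pi e^{- 4 i \omega - 2 \left|{\omega}\right|}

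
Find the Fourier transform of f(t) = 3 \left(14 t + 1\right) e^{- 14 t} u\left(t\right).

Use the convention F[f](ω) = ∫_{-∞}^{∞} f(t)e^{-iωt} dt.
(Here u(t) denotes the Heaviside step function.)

F(ω) = \frac{3 \left(- i \omega - 28\right)}{\omega^{2} - 28 i \omega - 196}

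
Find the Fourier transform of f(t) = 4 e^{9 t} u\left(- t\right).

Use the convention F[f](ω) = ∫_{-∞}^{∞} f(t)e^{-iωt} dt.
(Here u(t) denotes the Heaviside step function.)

F(ω) = - \frac{4}{i \omega - 9}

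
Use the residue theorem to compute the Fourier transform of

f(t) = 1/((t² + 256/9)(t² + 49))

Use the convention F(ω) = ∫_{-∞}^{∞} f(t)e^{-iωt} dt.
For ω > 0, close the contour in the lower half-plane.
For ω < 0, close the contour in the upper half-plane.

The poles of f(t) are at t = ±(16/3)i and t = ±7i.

Let g(z) = f(z)e^{-iωz}; for large |z| the factor e^{-iωz} decays in the lower half-plane when ω > 0 and in the upper half-plane when ω < 0.

Case ω > 0 (lower half-plane, clockwise contour ⇒ F(ω) = -2πi·ΣRes):
  Res_{z = - \frac{16 i}{3}} g(z) = \frac{27 i e^{- \frac{16 \omega}{3}}}{5920}
  Res_{z = - 7 i} g(z) = - \frac{9 i e^{- 7 \omega}}{2590}
  F(ω) = -2πi·ΣRes = - \frac{9 \pi e^{- 7 \omega}}{1295} + \frac{27 \pi e^{- \frac{16 \omega}{3}}}{2960}

Case ω < 0 (upper half-plane, counterclockwise contour ⇒ F(ω) = +2πi·ΣRes):
  Res_{z = \frac{16 i}{3}} g(z) = - \frac{27 i e^{\frac{16 \omega}{3}}}{5920}
  Res_{z = 7 i} g(z) = \frac{9 i e^{7 \omega}}{2590}
  F(ω) = 2πi·ΣRes = \frac{9 \pi \left(21 e^{\frac{16 \omega}{3}} - 16 e^{7 \omega}\right)}{20720}

Both cases combine into a single formula in |ω|:

F(ω) = - \frac{9 \pi e^{- 7 \left|{\omega}\right|}}{1295} + \frac{27 \pi e^{- \frac{16 \left|{\omega}\right|}{3}}}{2960}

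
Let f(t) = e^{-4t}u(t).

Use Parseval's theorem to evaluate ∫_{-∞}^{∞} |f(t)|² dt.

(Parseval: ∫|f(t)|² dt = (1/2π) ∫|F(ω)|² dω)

∫|f(t)|² dt = \frac{1}{8}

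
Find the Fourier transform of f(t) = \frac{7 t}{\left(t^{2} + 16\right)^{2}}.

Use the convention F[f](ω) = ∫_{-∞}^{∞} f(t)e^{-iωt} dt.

F(ω) = - \frac{7 i \pi \omega e^{- 4 \left|{\omega}\right|}}{8}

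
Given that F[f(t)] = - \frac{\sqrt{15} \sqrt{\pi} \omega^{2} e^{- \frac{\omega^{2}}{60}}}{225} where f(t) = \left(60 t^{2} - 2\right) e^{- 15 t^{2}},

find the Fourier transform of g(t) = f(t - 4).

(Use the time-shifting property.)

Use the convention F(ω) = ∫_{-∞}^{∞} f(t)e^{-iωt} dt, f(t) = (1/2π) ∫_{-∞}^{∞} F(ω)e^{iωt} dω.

F[g](ω) = - \frac{\sqrt{15} \sqrt{\pi} \omega^{2} e^{- \frac{\omega \left(\omega + 240 i\right)}{60}}}{225}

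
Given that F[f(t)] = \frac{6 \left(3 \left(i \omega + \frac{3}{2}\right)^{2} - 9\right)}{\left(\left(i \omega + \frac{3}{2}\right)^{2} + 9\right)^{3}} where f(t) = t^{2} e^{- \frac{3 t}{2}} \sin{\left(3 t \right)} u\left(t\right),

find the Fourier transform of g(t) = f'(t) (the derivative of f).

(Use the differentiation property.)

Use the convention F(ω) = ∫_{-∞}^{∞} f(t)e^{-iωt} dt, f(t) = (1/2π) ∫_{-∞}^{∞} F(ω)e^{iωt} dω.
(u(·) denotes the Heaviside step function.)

F[g](ω) = \frac{288 i \omega \left(\left(2 i \omega + 3\right)^{2} - 12\right)}{\left(\left(2 i \omega + 3\right)^{2} + 36\right)^{3}}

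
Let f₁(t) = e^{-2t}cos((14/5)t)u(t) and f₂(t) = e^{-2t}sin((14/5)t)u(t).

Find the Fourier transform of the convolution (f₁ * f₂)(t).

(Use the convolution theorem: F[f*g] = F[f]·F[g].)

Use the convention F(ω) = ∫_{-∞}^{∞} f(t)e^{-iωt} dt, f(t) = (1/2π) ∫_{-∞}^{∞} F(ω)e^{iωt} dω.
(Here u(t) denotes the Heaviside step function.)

F[f₁*f₂](ω) = \frac{1750 \left(i \omega + 2\right)}{\left(25 \left(i \omega + 2\right)^{2} + 196\right)^{2}}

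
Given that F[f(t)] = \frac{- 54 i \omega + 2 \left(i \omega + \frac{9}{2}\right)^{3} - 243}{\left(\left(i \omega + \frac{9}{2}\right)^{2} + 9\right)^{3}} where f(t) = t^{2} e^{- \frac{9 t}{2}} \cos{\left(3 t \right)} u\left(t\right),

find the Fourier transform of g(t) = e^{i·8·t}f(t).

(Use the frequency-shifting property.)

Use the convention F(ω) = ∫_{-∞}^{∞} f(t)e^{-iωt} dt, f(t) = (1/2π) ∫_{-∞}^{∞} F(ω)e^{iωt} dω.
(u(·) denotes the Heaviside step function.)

F[g](ω) = \frac{16 \left(216 i \left(8 - \omega\right) + \left(2 i \left(\omega - 8\right) + 9\right)^{3} - 972\right)}{\left(\left(2 i \left(\omega - 8\right) + 9\right)^{2} + 36\right)^{3}}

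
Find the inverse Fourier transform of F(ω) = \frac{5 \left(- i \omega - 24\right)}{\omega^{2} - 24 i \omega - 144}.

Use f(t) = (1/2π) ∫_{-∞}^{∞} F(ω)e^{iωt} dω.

f(t) = 5 \left(12 t + 1\right) e^{- 12 t} u\left(t\right)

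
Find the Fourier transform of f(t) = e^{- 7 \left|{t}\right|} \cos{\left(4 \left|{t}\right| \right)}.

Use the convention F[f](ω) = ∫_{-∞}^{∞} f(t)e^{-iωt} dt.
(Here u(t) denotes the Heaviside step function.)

F(ω) = \frac{14 \left(\omega^{2} + 65\right)}{\omega^{4} + 66 \omega^{2} + 4225}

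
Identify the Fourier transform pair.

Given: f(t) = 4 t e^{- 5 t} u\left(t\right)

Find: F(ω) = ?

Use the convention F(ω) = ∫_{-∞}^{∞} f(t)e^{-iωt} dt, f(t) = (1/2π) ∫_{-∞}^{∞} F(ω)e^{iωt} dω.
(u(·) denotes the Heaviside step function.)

F(ω) = \frac{4}{\left(i \omega + 5\right)^{2}}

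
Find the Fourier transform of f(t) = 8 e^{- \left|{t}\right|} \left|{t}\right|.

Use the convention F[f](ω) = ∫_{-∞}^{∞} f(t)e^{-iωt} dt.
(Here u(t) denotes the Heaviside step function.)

F(ω) = \frac{16 \left(1 - \omega^{2}\right)}{\left(\omega^{2} + 1\right)^{2}}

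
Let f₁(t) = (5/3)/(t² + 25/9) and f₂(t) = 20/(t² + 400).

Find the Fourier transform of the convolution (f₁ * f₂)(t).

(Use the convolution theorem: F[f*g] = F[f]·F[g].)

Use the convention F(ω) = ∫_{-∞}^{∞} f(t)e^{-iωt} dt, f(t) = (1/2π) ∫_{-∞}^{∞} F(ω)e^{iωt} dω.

F[f₁*f₂](ω) = \pi^{2} e^{- \frac{65 \left|{\omega}\right|}{3}}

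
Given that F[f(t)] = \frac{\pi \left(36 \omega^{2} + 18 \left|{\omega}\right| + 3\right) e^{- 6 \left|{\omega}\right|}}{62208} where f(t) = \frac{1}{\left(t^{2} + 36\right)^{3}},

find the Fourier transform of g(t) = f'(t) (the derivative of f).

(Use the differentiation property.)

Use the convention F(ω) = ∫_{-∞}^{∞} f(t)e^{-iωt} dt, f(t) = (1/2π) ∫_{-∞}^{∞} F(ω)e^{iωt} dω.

F[g](ω) = \frac{i \pi \omega \left(12 \omega^{2} + 6 \left|{\omega}\right| + 1\right) e^{- 6 \left|{\omega}\right|}}{20736}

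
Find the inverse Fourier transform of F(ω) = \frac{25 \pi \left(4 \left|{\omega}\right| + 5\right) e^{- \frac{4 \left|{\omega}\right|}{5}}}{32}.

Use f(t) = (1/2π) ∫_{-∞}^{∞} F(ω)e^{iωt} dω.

f(t) = \frac{4}{\left(t^{2} + \frac{16}{25}\right)^{2}}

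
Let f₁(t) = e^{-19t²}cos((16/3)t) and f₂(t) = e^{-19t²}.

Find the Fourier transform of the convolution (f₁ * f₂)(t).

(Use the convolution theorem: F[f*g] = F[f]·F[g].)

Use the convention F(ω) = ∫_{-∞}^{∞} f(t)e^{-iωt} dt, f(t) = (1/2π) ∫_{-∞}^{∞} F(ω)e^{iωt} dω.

F[f₁*f₂](ω) = \frac{\pi \left(e^{\frac{16 \omega}{57}} + 1\right) e^{- \frac{\omega^{2}}{38} - \frac{8 \omega}{57} - \frac{64}{171}}}{38}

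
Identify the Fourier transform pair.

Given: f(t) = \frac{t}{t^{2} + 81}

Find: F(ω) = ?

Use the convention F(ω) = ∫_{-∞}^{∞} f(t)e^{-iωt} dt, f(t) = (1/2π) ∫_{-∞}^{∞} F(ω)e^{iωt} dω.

F(ω) = - i \pi e^{- 9 \left|{\omega}\right|} \operatorname{sign}{\left(\omega \right)}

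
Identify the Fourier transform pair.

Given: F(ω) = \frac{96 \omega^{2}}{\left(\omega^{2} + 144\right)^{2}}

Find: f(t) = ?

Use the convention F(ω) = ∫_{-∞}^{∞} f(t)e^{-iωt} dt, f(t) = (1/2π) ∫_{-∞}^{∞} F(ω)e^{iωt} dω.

f(t) = 2 \left(1 - 12 \left|{t}\right|\right) e^{- 12 \left|{t}\right|}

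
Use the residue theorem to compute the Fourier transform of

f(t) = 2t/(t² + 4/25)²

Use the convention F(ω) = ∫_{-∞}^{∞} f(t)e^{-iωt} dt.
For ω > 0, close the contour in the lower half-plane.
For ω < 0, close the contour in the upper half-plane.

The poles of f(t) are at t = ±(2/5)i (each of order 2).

Let g(z) = f(z)e^{-iωz}; for large |z| the factor e^{-iωz} decays in the lower half-plane when ω > 0 and in the upper half-plane when ω < 0.

Case ω > 0 (lower half-plane, clockwise contour ⇒ F(ω) = -2πi·ΣRes):
  Res_{z = - \frac{2 i}{5}} g(z) = \frac{5 \omega e^{- \frac{2 \omega}{5}}}{4} (pole of order 2)
  F(ω) = -2πi·ΣRes = - \frac{5 i \pi \omega e^{- \frac{2 \omega}{5}}}{2}

Case ω < 0 (upper half-plane, counterclockwise contour ⇒ F(ω) = +2πi·ΣRes):
  Res_{z = \frac{2 i}{5}} g(z) = - \frac{5 \omega e^{\frac{2 \omega}{5}}}{4} (pole of order 2)
  F(ω) = 2πi·ΣRes = - \frac{5 i \pi \omega e^{\frac{2 \omega}{5}}}{2}

Both cases combine into a single formula in |ω|:

F(ω) = - \frac{5 i \pi \omega e^{- \frac{2 \left|{\omega}\right|}{5}}}{2}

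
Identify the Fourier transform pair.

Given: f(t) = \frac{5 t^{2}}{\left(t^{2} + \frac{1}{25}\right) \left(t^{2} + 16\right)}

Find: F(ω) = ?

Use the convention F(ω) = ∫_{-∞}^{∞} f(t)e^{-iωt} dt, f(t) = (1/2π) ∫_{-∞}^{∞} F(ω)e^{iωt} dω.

F(ω) = \frac{500 \pi e^{- 4 \left|{\omega}\right|}}{399} - \frac{25 \pi e^{- \frac{\left|{\omega}\right|}{5}}}{399}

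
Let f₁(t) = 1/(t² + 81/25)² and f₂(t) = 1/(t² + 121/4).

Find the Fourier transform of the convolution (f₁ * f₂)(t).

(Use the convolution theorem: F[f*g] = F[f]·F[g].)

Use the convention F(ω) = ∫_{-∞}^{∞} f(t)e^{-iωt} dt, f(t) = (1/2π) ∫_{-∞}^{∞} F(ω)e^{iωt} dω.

F[f₁*f₂](ω) = \frac{25 \pi^{2} \left(9 \left|{\omega}\right| + 5\right) e^{- \frac{73 \left|{\omega}\right|}{10}}}{8019}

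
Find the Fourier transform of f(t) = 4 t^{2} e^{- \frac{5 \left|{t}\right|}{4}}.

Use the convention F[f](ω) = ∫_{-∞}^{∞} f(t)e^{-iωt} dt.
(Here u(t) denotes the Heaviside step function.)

F(ω) = \frac{5120 \left(25 - 48 \omega^{2}\right)}{\left(16 \omega^{2} + 25\right)^{3}}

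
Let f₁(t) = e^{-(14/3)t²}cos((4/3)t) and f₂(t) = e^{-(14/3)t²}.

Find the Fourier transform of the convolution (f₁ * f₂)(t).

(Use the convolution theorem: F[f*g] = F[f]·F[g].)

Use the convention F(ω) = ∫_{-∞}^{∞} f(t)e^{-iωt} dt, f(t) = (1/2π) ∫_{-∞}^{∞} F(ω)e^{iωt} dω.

F[f₁*f₂](ω) = \frac{3 \pi \left(e^{\frac{2 \omega}{7}} + 1\right) e^{- \frac{3 \omega^{2}}{28} - \frac{\omega}{7} - \frac{2}{21}}}{28}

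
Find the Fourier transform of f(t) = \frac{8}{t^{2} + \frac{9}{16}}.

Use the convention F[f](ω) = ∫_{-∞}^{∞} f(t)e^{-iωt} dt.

F(ω) = \frac{32 \pi e^{- \frac{3 \left|{\omega}\right|}{4}}}{3}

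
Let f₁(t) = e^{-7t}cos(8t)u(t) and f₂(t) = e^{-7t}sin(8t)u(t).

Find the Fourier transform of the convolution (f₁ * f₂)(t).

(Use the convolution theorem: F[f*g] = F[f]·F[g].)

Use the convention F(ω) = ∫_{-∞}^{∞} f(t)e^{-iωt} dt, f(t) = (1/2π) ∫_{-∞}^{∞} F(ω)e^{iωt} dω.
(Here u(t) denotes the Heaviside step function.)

F[f₁*f₂](ω) = \frac{8 \left(i \omega + 7\right)}{\left(\left(i \omega + 7\right)^{2} + 64\right)^{2}}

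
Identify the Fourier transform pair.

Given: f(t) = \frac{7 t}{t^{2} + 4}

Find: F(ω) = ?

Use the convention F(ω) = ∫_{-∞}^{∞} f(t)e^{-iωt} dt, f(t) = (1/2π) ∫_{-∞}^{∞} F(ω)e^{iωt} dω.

F(ω) = - 7 i \pi e^{- 2 \left|{\omega}\right|} \operatorname{sign}{\left(\omega \right)}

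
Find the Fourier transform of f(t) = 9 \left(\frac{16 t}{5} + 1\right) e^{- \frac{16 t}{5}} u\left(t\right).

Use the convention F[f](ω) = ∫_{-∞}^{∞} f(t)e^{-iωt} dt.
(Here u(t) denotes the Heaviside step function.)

F(ω) = \frac{45 \left(- 5 i \omega - 32\right)}{25 \omega^{2} - 160 i \omega - 256}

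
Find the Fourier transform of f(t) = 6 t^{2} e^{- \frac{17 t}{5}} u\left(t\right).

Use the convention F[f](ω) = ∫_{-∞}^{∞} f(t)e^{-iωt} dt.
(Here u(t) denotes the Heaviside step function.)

F(ω) = \frac{1500}{\left(5 i \omega + 17\right)^{3}}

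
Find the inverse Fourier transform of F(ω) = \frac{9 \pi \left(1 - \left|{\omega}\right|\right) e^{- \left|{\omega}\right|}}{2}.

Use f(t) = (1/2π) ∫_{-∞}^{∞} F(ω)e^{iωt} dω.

f(t) = \frac{9 t^{2}}{\left(t^{2} + 1\right)^{2}}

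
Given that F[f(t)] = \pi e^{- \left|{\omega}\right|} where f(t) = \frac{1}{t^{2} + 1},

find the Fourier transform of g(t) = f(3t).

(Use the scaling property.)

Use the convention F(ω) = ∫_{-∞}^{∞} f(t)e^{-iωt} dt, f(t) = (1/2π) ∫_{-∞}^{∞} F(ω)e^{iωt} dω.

F[g](ω) = \frac{\pi e^{- \frac{\left|{\omega}\right|}{3}}}{3}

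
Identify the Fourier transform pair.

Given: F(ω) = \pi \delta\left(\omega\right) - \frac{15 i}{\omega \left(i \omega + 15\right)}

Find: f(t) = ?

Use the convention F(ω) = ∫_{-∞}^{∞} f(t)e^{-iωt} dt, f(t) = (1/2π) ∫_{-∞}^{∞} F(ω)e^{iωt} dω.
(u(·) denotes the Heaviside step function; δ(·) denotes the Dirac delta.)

f(t) = \left(1 - e^{- 15 t}\right) u\left(t\right)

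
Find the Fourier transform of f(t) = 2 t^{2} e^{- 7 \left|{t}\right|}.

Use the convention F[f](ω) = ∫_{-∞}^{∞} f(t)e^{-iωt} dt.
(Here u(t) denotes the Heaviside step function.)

F(ω) = \frac{56 \left(49 - 3 \omega^{2}\right)}{\left(\omega^{2} + 49\right)^{3}}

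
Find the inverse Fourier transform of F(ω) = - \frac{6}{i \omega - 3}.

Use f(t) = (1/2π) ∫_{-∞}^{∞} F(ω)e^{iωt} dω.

f(t) = 6 e^{3 t} u\left(- t\right)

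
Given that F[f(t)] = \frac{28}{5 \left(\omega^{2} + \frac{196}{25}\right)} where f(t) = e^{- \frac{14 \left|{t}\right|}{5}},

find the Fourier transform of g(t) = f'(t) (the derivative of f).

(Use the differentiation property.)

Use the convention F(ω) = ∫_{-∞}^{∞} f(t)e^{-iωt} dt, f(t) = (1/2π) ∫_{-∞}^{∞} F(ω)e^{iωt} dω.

F[g](ω) = \frac{140 i \omega}{25 \omega^{2} + 196}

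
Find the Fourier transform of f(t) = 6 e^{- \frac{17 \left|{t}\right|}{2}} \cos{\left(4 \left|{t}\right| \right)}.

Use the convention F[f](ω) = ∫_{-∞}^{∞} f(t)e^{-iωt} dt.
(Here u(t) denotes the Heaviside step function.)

F(ω) = \frac{408 \left(4 \omega^{2} + 353\right)}{16 \omega^{4} + 1800 \omega^{2} + 124609}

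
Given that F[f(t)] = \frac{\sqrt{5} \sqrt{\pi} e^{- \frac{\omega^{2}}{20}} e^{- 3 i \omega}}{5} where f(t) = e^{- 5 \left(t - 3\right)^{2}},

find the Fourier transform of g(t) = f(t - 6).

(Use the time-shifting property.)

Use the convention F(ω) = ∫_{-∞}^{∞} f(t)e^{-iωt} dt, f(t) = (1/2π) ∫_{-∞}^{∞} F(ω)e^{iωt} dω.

F[g](ω) = \frac{\sqrt{5} \sqrt{\pi} e^{- \frac{\omega \left(\omega + 180 i\right)}{20}}}{5}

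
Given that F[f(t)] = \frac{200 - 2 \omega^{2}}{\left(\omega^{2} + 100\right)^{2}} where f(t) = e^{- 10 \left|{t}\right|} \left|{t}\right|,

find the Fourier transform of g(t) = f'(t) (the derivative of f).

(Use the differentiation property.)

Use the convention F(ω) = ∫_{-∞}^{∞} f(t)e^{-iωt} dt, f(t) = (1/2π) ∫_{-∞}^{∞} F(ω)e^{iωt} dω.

F[g](ω) = - \frac{2 i \omega \left(\omega^{2} - 100\right)}{\left(\omega^{2} + 100\right)^{2}}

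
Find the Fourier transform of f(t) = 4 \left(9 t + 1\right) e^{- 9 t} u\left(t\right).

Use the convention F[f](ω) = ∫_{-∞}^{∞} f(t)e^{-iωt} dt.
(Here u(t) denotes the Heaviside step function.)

F(ω) = \frac{4 \left(- i \omega - 18\right)}{\omega^{2} - 18 i \omega - 81}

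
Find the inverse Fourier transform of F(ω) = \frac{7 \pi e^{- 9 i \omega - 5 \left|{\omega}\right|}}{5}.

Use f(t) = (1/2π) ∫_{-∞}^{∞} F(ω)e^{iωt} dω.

f(t) = \frac{7}{\left(t - 9\right)^{2} + 25}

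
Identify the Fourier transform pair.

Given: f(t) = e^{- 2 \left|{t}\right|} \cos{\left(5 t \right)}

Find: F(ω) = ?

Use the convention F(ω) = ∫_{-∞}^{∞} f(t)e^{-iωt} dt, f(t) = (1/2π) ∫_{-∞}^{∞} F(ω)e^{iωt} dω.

F(ω) = \frac{4 \left(\omega^{2} + 29\right)}{\omega^{4} - 42 \omega^{2} + 841}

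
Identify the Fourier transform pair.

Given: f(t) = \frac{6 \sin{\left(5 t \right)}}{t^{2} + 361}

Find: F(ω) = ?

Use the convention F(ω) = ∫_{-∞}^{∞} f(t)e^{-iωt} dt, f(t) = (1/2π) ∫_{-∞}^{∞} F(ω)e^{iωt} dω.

F(ω) = \frac{3 i \pi e^{- 19 \left|{\omega + 5}\right|}}{19} - \frac{3 i \pi e^{- 19 \left|{\omega - 5}\right|}}{19}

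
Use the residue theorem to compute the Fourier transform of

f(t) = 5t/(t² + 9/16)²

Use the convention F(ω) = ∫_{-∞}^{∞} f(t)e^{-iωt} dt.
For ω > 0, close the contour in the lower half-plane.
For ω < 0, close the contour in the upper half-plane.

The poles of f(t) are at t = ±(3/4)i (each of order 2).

Let g(z) = f(z)e^{-iωz}; for large |z| the factor e^{-iωz} decays in the lower half-plane when ω > 0 and in the upper half-plane when ω < 0.

Case ω > 0 (lower half-plane, clockwise contour ⇒ F(ω) = -2πi·ΣRes):
  Res_{z = - \frac{3 i}{4}} g(z) = \frac{5 \omega e^{- \frac{3 \omega}{4}}}{3} (pole of order 2)
  F(ω) = -2πi·ΣRes = - \frac{10 i \pi \omega e^{- \frac{3 \omega}{4}}}{3}

Case ω < 0 (upper half-plane, counterclockwise contour ⇒ F(ω) = +2πi·ΣRes):
  Res_{z = \frac{3 i}{4}} g(z) = - \frac{5 \omega e^{\frac{3 \omega}{4}}}{3} (pole of order 2)
  F(ω) = 2πi·ΣRes = - \frac{10 i \pi \omega e^{\frac{3 \omega}{4}}}{3}

Both cases combine into a single formula in |ω|:

F(ω) = - \frac{10 i \pi \omega e^{- \frac{3 \left|{\omega}\right|}{4}}}{3}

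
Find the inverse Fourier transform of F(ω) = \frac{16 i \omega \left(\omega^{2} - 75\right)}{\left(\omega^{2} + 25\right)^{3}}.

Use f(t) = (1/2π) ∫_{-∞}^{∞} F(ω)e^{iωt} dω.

f(t) = 4 t e^{- 5 \left|{t}\right|} \left|{t}\right|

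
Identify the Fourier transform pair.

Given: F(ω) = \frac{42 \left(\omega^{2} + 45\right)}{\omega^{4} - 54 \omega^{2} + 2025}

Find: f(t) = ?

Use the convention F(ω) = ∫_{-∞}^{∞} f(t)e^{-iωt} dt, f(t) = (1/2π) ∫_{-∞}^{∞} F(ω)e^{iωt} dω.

f(t) = 7 e^{- 3 \left|{t}\right|} \cos{\left(6 t \right)}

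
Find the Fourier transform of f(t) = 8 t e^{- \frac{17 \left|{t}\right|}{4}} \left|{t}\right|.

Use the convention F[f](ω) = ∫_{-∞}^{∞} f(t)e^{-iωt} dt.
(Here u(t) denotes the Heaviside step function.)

F(ω) = \frac{8192 i \omega \left(16 \omega^{2} - 867\right)}{\left(16 \omega^{2} + 289\right)^{3}}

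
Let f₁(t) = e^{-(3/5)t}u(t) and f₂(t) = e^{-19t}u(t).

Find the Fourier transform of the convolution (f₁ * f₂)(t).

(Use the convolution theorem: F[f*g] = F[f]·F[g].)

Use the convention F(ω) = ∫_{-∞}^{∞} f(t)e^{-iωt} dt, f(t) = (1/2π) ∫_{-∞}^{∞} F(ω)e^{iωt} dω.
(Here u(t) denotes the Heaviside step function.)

F[f₁*f₂](ω) = \frac{5}{\left(i \omega + 19\right) \left(5 i \omega + 3\right)}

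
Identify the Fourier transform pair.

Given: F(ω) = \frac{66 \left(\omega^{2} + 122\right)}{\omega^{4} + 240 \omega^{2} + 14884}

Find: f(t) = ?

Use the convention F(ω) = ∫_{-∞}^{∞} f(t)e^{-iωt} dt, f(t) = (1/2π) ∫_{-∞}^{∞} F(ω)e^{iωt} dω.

f(t) = 3 e^{- 11 \left|{t}\right|} \cos{\left(t \right)}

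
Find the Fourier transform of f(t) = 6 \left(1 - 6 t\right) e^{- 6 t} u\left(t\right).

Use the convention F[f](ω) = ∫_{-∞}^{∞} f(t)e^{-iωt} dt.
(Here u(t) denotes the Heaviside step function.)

F(ω) = \frac{6 i \omega}{- \omega^{2} + 12 i \omega + 36}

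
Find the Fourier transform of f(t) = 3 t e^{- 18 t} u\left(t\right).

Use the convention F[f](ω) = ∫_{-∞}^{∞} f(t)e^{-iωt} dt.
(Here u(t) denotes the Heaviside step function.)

F(ω) = \frac{3}{\left(i \omega + 18\right)^{2}}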